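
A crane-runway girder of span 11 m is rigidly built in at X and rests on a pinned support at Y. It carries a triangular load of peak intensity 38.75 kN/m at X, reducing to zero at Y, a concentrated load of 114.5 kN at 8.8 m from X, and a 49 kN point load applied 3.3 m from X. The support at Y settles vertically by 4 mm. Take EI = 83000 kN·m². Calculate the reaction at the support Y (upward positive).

R_Y = 128.4 kN

Release the roller at Y. Primary structure: cantilever fixed at X.
Downward deflection at the released point Y due to the loads:
  triangular load, peak 38.75 at the fixed end: w₀L⁴/(30EI) = 18911/EI
  point load 114.5 at a = 8.8: Pa²(3L − a)/(6EI) = 35763/EI
  point load 49 at a = 3.3: Pa²(3L − a)/(6EI) = 2641/EI
  δ_0 = 57316/EI
Flexibility coefficient — unit upward force at Y: δ_{YY} = L³/(3EI) = 443.7/EI.
With EI = 83000 kN·m²: δ_0 = 0.69055 m and δ_{YY} = 0.005345 m/kN.
Compatibility — the beam at Y must follow the support down by 0.004 m: δ_0 − R_Y·δ_{YY} = 0.004, so R_Y = (0.69055 − 0.004)/0.005345 = 128.4 kN.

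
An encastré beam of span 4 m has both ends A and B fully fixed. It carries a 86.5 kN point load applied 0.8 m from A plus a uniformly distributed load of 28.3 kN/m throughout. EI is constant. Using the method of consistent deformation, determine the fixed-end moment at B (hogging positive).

Take the two fixed-end moments M_A, M_B as redundants; the released structure is the simple span AB.
On the primary (simply-supported) span, the end slopes from the loading are:
  at A: point load 86.5 at a = 0.8: Pab(L + b)/(6LEI) = 66.43/EI
  at B: point load 86.5 at a = 0.8: Pab(L + a)/(6LEI) = 44.29/EI
  at A: UDL 28.3: wL³/(24EI) = 75.47/EI
  at B: UDL 28.3: wL³/(24EI) = 75.47/EI
  θ_A0 = 141.9/EI,  θ_B0 = 119.8/EI
Flexibility coefficients: a unit moment at one end gives L/(3EI) there and L/(6EI) at the far end, so f₁₁ = f₂₂ = 1.333/EI and f₁₂ = f₂₁ = 0.6667/EI.
Compatibility — zero rotation at each built-in end:
  1.333 M_A + 0.6667 M_B = 141.9
  0.6667 M_A + 1.333 M_B = 119.8
Solving the pair gives M_A = 82.02 kN·m and M_B = 48.81 kN·m (hogging).

M_B = 48.81 kN·m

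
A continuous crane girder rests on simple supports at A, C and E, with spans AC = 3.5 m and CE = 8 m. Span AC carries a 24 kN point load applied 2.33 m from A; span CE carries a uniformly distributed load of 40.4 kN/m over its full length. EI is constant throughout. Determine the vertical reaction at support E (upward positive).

Release continuity at C by inserting a hinge; the redundant is the internal moment M_C. The primary structure is two simply-supported spans AC and CE.
Discontinuity in slope at C on the released structure — sum the simple-span end rotations:
  span AC: point load 24 at a = 2.33: Pab(L + a)/(6LEI) = 18.16/EI
  span CE: UDL 40.4: wL³/(24EI) = 861.9/EI
  relative rotation θ_0 = (18.16 + 861.9)/EI = 880/EI
A unit hogging moment at C produces rotation L₁/(3EI) + L₂/(3EI) = 3.833/EI.
Compatibility: M_C·(L₁+L₂)/(3EI) = θ_0, giving M_C = 229.6 kN·m (hogging).
Span CE, ΣM about E: R_C^{CE}·8 = 1293 + 229.6, so R_C^{CE} = 190.3 kN and R_E = 323.2 − 190.3 = 132.9 kN.

R_E = 132.9 kN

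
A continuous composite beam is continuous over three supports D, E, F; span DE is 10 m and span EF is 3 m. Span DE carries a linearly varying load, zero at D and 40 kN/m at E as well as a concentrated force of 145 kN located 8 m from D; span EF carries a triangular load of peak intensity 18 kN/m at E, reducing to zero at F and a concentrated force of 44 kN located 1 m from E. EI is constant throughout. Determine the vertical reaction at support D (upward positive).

R_D = 58.28 kN

Take M_E as the redundant. Released structure: two simple spans DE and EF with a hinge at E.
Rotations at E on the released spans (each span's end-slope, ×1/EI):
  span DE: triangular load, peak 40: w₀L³/(45EI) = 888.9/EI
  span DE: point load 145 at a = 8: Pab(L + a)/(6LEI) = 696/EI
  span EF: triangular load, peak 18: w₀L³/(45EI) = 10.8/EI
  span EF: point load 44 at a = 1: Pab(L + b)/(6LEI) = 24.44/EI
  relative rotation θ_0 = (1585 + 35.24)/EI = 1620/EI
A unit hogging moment at E produces rotation L₁/(3EI) + L₂/(3EI) = 4.333/EI.
Compatibility: M_E·(L₁+L₂)/(3EI) = θ_0, giving M_E = 373.9 kN·m (hogging).
Span DE, ΣM about D with M_E applied at E: R_E^{DE}·10 = 2493 + 373.9, so R_E^{DE} = 286.7 kN and R_D = 345 − 286.7 = 58.28 kN.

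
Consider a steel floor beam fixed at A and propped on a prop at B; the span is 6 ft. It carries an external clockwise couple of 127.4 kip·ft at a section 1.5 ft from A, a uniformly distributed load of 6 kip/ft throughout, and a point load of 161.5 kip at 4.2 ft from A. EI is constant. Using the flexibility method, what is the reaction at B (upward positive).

R_B = 118.4 kip

Release the roller at B. Primary structure: cantilever fixed at A.
Downward deflection at the released point B due to the loads:
  clockwise couple 127.4 at a = 1.5: M₀a(2L − a)/(2EI) = 1003/EI
  UDL 6: wL⁴/(8EI) = 972/EI
  point load 161.5 at a = 4.2: Pa²(3L − a)/(6EI) = 6552/EI
  δ_0 = 8528/EI
Flexibility coefficient — unit upward force at B: δ_{BB} = L³/(3EI) = 72/EI.
The prop prevents deflection at B: R_B = δ_0/δ_{BB} = 8528/72 = 118.4 kip.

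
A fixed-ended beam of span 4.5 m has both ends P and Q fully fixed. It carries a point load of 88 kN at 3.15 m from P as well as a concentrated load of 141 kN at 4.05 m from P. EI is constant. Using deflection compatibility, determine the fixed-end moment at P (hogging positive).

Release both end moments; the primary structure is a simply-supported span PQ with redundants M_P and M_Q.
Simple-span end rotations at P and Q under the given loads:
  at P: point load 88 at a = 3.15: Pab(L + b)/(6LEI) = 81.08/EI
  at Q: point load 88 at a = 3.15: Pab(L + a)/(6LEI) = 106/EI
  at P: point load 141 at a = 4.05: Pab(L + b)/(6LEI) = 47.11/EI
  at Q: point load 141 at a = 4.05: Pab(L + a)/(6LEI) = 81.37/EI
  θ_P0 = 128.2/EI,  θ_Q0 = 187.4/EI
Flexibility coefficients: a unit moment at one end gives L/(3EI) there and L/(6EI) at the far end, so f₁₁ = f₂₂ = 1.5/EI and f₁₂ = f₂₁ = 0.75/EI.
Compatibility — zero rotation at each built-in end:
  1.5 M_P + 0.75 M_Q = 128.2
  0.75 M_P + 1.5 M_Q = 187.4
Solving the pair gives M_P = 30.66 kN·m and M_Q = 109.6 kN·m (hogging).

M_P = 30.66 kN·m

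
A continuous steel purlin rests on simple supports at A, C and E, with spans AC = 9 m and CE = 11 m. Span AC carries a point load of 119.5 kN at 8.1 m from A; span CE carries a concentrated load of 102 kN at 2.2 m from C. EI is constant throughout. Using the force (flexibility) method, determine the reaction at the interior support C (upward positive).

Take M_C as the redundant. Released structure: two simple spans AC and CE with a hinge at C.
Discontinuity in slope at C on the released structure — sum the simple-span end rotations:
  span AC: point load 119.5 at a = 8.1: Pab(L + a)/(6LEI) = 275.9/EI
  span CE: point load 102 at a = 2.2: Pab(L + b)/(6LEI) = 592.4/EI
  relative rotation θ_0 = (275.9 + 592.4)/EI = 868.3/EI
A unit hogging moment at C produces rotation L₁/(3EI) + L₂/(3EI) = 6.667/EI.
Compatibility: M_C·(L₁+L₂)/(3EI) = θ_0, giving M_C = 130.2 kN·m (hogging).
Span AC, ΣM about A with M_C applied at C: R_C^{AC}·9 = 968 + 130.2, so R_C^{AC} = 122 kN and R_A = 119.5 − 122 = -2.521 kN.
Span CE, ΣM about E: R_C^{CE}·11 = 897.6 + 130.2, so R_C^{CE} = 93.44 kN and R_E = 102 − 93.44 = 8.56 kN.
R_C = 122 + 93.44 = 215.5 kN.

R_C = 215.5 kN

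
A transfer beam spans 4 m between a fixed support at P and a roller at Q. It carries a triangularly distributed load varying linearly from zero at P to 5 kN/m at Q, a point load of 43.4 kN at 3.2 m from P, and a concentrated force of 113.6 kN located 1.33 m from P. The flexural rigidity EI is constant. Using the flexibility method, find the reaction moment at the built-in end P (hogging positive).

Release the roller at Q. Primary structure: cantilever fixed at P.
Primary-structure tip deflection at Q by superposition:
  triangular load, peak 5 at the free end: 11w₀L⁴/(120EI) = 117.3/EI
  point load 43.4 at a = 3.2: Pa²(3L − a)/(6EI) = 651.8/EI
  point load 113.6 at a = 1.33: Pa²(3L − a)/(6EI) = 357.4/EI
  δ_0 = 1126/EI
Tip deflection under a unit load at Q: L³/(3EI) = 21.33/EI.
Compatibility at Q: δ_0 − R_Q·δ_{QQ} = 0, so R_Q = 1126/21.33 = 52.8 kN.
Moment equilibrium about P: M_P = Σ(load moments about P) − R_Q·L = 316.6 − 52.8×4 = 105.4 kN·m.

M_P = 105.4 kN·m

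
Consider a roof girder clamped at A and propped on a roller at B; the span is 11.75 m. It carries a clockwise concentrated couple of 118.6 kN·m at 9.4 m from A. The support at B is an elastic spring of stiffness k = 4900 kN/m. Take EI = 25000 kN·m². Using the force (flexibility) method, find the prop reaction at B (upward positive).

Remove the prop at B; the released (primary) structure is a cantilever built in at A.
Primary-structure tip deflection at B by superposition:
  clockwise couple 118.6 at a = 9.4: M₀a(2L − a)/(2EI) = 7860/EI
Tip deflection under a unit load at B: L³/(3EI) = 540.7/EI.
With EI = 25000 kN·m²: δ_0 = 0.31438 m and δ_{BB} = 0.02163 m/kN.
Compatibility — the spring shortens by R_B/k under the reaction it provides: δ_0 − R_B·δ_{BB} = R_B/k. With 1/k = 0.000204 m/kN, R_B = δ_0 / (δ_{BB} + 1/k) = 0.31438 / (0.02163 + 0.000204) = 14.4 kN.

R_B = 14.4 kN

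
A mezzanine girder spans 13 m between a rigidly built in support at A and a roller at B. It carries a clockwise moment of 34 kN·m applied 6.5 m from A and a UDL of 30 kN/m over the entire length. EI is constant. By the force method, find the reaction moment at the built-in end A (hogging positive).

M_A = 629.5 kN·m

Remove the prop at B; the released (primary) structure is a cantilever built in at A.
Primary-structure tip deflection at B by superposition:
  clockwise couple 34 at a = 6.5: M₀a(2L − a)/(2EI) = 2155/EI
  UDL 30: wL⁴/(8EI) = 107104/EI
  δ_0 = 109258/EI
Tip deflection under a unit load at B: L³/(3EI) = 732.3/EI.
The prop prevents deflection at B: R_B = δ_0/δ_{BB} = 109258/732.3 = 149.2 kN.
Moment equilibrium about A: M_A = Σ(load moments about A) − R_B·L = 2569 − 149.2×13 = 629.5 kN·m.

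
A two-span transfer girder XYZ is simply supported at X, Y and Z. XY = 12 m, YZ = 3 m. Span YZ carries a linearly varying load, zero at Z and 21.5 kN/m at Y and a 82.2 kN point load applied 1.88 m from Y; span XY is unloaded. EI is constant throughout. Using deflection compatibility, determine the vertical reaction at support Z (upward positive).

Release continuity at Y by inserting a hinge; the redundant is the internal moment M_Y. The primary structure is two simply-supported spans XY and YZ.
Discontinuity in slope at Y on the released structure — sum the simple-span end rotations:
  span YZ: triangular load, peak 21.5: w₀L³/(45EI) = 12.9/EI
  span YZ: point load 82.2 at a = 1.88: Pab(L + b)/(6LEI) = 39.62/EI
  relative rotation θ_0 = (0 + 52.52)/EI = 52.52/EI
A unit hogging moment at Y produces rotation L₁/(3EI) + L₂/(3EI) = 5/EI.
Compatibility: M_Y·(L₁+L₂)/(3EI) = θ_0, giving M_Y = 10.5 kN·m (hogging).
Span YZ, ΣM about Z: R_Y^{YZ}·3 = 156.6 + 10.5, so R_Y^{YZ} = 55.69 kN and R_Z = 114.5 − 55.69 = 58.76 kN.

R_Z = 58.76 kN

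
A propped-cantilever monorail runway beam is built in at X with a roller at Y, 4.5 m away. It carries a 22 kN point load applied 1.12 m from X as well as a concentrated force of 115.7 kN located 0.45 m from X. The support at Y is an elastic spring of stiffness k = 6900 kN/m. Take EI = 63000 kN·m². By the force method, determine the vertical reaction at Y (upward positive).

Release the roller at Y. Primary structure: cantilever fixed at X.
Downward deflection at the released point Y due to the loads:
  point load 22 at a = 1.12: Pa²(3L − a)/(6EI) = 56.94/EI
  point load 115.7 at a = 0.45: Pa²(3L − a)/(6EI) = 50.96/EI
  δ_0 = 107.9/EI
Tip deflection under a unit load at Y: L³/(3EI) = 30.38/EI.
With EI = 63000 kN·m²: δ_0 = 0.001713 m and δ_{YY} = 0.000482 m/kN.
Compatibility — the spring shortens by R_Y/k under the reaction it provides: δ_0 − R_Y·δ_{YY} = R_Y/k. With 1/k = 0.000145 m/kN, R_Y = δ_0 / (δ_{YY} + 1/k) = 0.001713 / (0.000482 + 0.000145) = 2.731 kN.

R_Y = 2.731 kN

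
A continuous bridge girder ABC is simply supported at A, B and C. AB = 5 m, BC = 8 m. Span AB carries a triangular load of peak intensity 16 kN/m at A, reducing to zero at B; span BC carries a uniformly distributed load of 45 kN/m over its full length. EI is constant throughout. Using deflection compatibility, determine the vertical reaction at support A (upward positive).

Release continuity at B by inserting a hinge; the redundant is the internal moment M_B. The primary structure is two simply-supported spans AB and BC.
End slopes at the hinge B, treating each span as simply supported:
  span AB: triangular load, peak 16: 7w₀L³/(360EI) = 38.89/EI
  span BC: UDL 45: wL³/(24EI) = 960/EI
  relative rotation θ_0 = (38.89 + 960)/EI = 998.9/EI
A unit hogging moment at B produces rotation L₁/(3EI) + L₂/(3EI) = 4.333/EI.
Compatibility: M_B·(L₁+L₂)/(3EI) = θ_0, giving M_B = 230.5 kN·m (hogging).
Span AB, ΣM about A with M_B applied at B: R_B^{AB}·5 = 66.67 + 230.5, so R_B^{AB} = 59.44 kN and R_A = 40 − 59.44 = -19.44 kN.

R_A = -19.44 kN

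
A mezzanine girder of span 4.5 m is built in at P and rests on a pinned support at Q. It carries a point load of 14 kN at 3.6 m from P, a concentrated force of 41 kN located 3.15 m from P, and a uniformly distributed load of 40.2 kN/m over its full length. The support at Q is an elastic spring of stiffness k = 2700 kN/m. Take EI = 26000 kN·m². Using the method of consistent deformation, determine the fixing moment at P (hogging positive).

M_P = 242.2 kN·m

Release the roller at Q. Primary structure: cantilever fixed at P.
Deflection at Q on the released cantilever, summing each load's contribution:
  point load 14 at a = 3.6: Pa²(3L − a)/(6EI) = 299.4/EI
  point load 41 at a = 3.15: Pa²(3L − a)/(6EI) = 701.8/EI
  UDL 40.2: wL⁴/(8EI) = 2061/EI
  δ_0 = 3062/EI
Flexibility coefficient — unit upward force at Q: δ_{QQ} = L³/(3EI) = 30.38/EI.
With EI = 26000 kN·m²: δ_0 = 0.11776 m and δ_{QQ} = 0.001168 m/kN.
Compatibility — the spring shortens by R_Q/k under the reaction it provides: δ_0 − R_Q·δ_{QQ} = R_Q/k. With 1/k = 0.00037 m/kN, R_Q = δ_0 / (δ_{QQ} + 1/k) = 0.11776 / (0.001168 + 0.00037) = 76.53 kN.
Moment equilibrium about P: M_P = Σ(load moments about P) − R_Q·L = 586.6 − 76.53×4.5 = 242.2 kN·m.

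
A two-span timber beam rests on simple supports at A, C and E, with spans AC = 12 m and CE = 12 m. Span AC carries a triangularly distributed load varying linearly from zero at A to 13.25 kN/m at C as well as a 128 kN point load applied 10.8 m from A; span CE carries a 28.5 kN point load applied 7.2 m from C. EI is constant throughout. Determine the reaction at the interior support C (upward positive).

R_C = 205.9 kN

Insert a hinge at C; M_C is the redundant, and each span becomes simply supported.
Discontinuity in slope at C on the released structure — sum the simple-span end rotations:
  span AC: triangular load, peak 13.25: w₀L³/(45EI) = 508.8/EI
  span AC: point load 128 at a = 10.8: Pab(L + a)/(6LEI) = 525.3/EI
  span CE: point load 28.5 at a = 7.2: Pab(L + b)/(6LEI) = 229.8/EI
  relative rotation θ_0 = (1034 + 229.8)/EI = 1264/EI
A unit hogging moment at C produces rotation L₁/(3EI) + L₂/(3EI) = 8/EI.
Compatibility: M_C·(L₁+L₂)/(3EI) = θ_0, giving M_C = 158 kN·m (hogging).
Span AC, ΣM about A with M_C applied at C: R_C^{AC}·12 = 2018 + 158, so R_C^{AC} = 181.4 kN and R_A = 207.5 − 181.4 = 26.13 kN.
Span CE, ΣM about E: R_C^{CE}·12 = 136.8 + 158, so R_C^{CE} = 24.57 kN and R_E = 28.5 − 24.57 = 3.934 kN.
R_C = 181.4 + 24.57 = 205.9 kN.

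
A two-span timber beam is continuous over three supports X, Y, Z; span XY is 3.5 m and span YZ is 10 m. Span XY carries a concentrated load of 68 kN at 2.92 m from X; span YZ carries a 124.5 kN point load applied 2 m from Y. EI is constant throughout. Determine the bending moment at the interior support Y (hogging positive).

M_Y = 140.6 kN·m

Take M_Y as the redundant. Released structure: two simple spans XY and YZ with a hinge at Y.
Discontinuity in slope at Y on the released structure — sum the simple-span end rotations:
  span XY: point load 68 at a = 2.92: Pab(L + a)/(6LEI) = 35.21/EI
  span YZ: point load 124.5 at a = 2: Pab(L + b)/(6LEI) = 597.6/EI
  relative rotation θ_0 = (35.21 + 597.6)/EI = 632.8/EI
A unit hogging moment at Y produces rotation L₁/(3EI) + L₂/(3EI) = 4.5/EI.
Compatibility: M_Y·(L₁+L₂)/(3EI) = θ_0, giving M_Y = 140.6 kN·m (hogging).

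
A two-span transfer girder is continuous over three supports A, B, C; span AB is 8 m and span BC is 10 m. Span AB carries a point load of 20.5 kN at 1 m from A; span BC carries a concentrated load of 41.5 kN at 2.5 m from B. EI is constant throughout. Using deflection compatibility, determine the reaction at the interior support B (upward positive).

R_B = 43.21 kN

Insert a hinge at B; M_B is the redundant, and each span becomes simply supported.
Discontinuity in slope at B on the released structure — sum the simple-span end rotations:
  span AB: point load 20.5 at a = 1: Pab(L + a)/(6LEI) = 26.91/EI
  span BC: point load 41.5 at a = 2.5: Pab(L + b)/(6LEI) = 227/EI
  relative rotation θ_0 = (26.91 + 227)/EI = 253.9/EI
A unit hogging moment at B produces rotation L₁/(3EI) + L₂/(3EI) = 6/EI.
Slope continuity at B: θ_0 = M_B·6/EI, so M_B = 253.9/6 = 42.31 kN·m (hogging).
Span AB, ΣM about A with M_B applied at B: R_B^{AB}·8 = 20.5 + 42.31, so R_B^{AB} = 7.851 kN and R_A = 20.5 − 7.851 = 12.65 kN.
Span BC, ΣM about C: R_B^{BC}·10 = 311.2 + 42.31, so R_B^{BC} = 35.36 kN and R_C = 41.5 − 35.36 = 6.144 kN.
R_B = 7.851 + 35.36 = 43.21 kN.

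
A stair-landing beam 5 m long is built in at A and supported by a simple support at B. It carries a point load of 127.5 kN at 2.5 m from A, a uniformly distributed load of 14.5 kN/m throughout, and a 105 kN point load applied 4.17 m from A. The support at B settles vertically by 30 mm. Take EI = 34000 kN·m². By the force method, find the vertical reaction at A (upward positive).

R_A = 183.4 kN

Choose R_B as the redundant. The primary structure is the cantilever fixed at A.
Free-end deflection of the primary structure under the applied loading (downward +):
  point load 127.5 at a = 2.5: Pa²(3L − a)/(6EI) = 1660/EI
  UDL 14.5: wL⁴/(8EI) = 1133/EI
  point load 105 at a = 4.17: Pa²(3L − a)/(6EI) = 3296/EI
  δ_0 = 6089/EI
Flexibility coefficient — unit upward force at B: δ_{BB} = L³/(3EI) = 41.67/EI.
With EI = 34000 kN·m²: δ_0 = 0.17908 m and δ_{BB} = 0.001225 m/kN.
Compatibility — the beam at B must follow the support down by 0.03 m: δ_0 − R_B·δ_{BB} = 0.03, so R_B = (0.17908 − 0.03)/0.001225 = 121.6 kN.
Vertical equilibrium: R_A = ΣP − R_B = 305 − 121.6 = 183.4 kN.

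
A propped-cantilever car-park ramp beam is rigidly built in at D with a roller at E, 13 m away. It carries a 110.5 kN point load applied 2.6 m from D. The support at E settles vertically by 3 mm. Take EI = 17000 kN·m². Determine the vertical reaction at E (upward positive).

R_E = 6.118 kN

Choose R_E as the redundant. The primary structure is the cantilever fixed at D.
Free-end deflection of the primary structure under the applied loading (downward +):
  point load 110.5 at a = 2.6: Pa²(3L − a)/(6EI) = 4532/EI
Flexibility coefficient — unit upward force at E: δ_{EE} = L³/(3EI) = 732.3/EI.
With EI = 17000 kN·m²: δ_0 = 0.26657 m and δ_{EE} = 0.043078 m/kN.
Compatibility — the beam at E must follow the support down by 0.003 m: δ_0 − R_E·δ_{EE} = 0.003, so R_E = (0.26657 − 0.003)/0.043078 = 6.118 kN.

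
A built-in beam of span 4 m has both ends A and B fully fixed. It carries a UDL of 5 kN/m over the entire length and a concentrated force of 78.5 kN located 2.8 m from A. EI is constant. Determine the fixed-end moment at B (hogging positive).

M_B = 52.82 kN·m

Take the two fixed-end moments M_A, M_B as redundants; the released structure is the simple span AB.
Simple-span end rotations at A and B under the given loads:
  at A: UDL 5: wL³/(24EI) = 13.33/EI
  at B: UDL 5: wL³/(24EI) = 13.33/EI
  at A: point load 78.5 at a = 2.8: Pab(L + b)/(6LEI) = 57.15/EI
  at B: point load 78.5 at a = 2.8: Pab(L + a)/(6LEI) = 74.73/EI
  θ_A0 = 70.48/EI,  θ_B0 = 88.07/EI
Flexibility coefficients: a unit moment at one end gives L/(3EI) there and L/(6EI) at the far end, so f₁₁ = f₂₂ = 1.333/EI and f₁₂ = f₂₁ = 0.6667/EI.
Compatibility — zero rotation at each built-in end:
  1.333 M_A + 0.6667 M_B = 70.48
  0.6667 M_A + 1.333 M_B = 88.07
Solving the pair gives M_A = 26.45 kN·m and M_B = 52.82 kN·m (hogging).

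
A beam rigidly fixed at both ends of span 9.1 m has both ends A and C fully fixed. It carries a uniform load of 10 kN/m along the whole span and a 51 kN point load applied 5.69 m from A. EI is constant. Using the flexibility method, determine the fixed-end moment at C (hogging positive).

M_C = 137 kN·m

Release both end moments; the primary structure is a simply-supported span AC with redundants M_A and M_C.
On the primary (simply-supported) span, the end slopes from the loading are:
  at A: UDL 10: wL³/(24EI) = 314/EI
  at C: UDL 10: wL³/(24EI) = 314/EI
  at A: point load 51 at a = 5.69: Pab(L + b)/(6LEI) = 226.7/EI
  at C: point load 51 at a = 5.69: Pab(L + a)/(6LEI) = 268/EI
  θ_A0 = 540.7/EI,  θ_C0 = 582/EI
Flexibility coefficients: a unit moment at one end gives L/(3EI) there and L/(6EI) at the far end, so f₁₁ = f₂₂ = 3.033/EI and f₁₂ = f₂₁ = 1.517/EI.
Compatibility — zero rotation at each built-in end:
  3.033 M_A + 1.517 M_C = 540.7
  1.517 M_A + 3.033 M_C = 582
Solving the pair gives M_A = 109.8 kN·m and M_C = 137 kN·m (hogging).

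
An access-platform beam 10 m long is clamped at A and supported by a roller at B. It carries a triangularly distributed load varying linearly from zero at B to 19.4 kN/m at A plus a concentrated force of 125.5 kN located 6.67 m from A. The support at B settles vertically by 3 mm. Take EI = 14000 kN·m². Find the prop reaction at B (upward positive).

Release the roller at B. Primary structure: cantilever fixed at A.
Downward deflection at the released point B due to the loads:
  triangular load, peak 19.4 at the fixed end: w₀L⁴/(30EI) = 6467/EI
  point load 125.5 at a = 6.67: Pa²(3L − a)/(6EI) = 21710/EI
  δ_0 = 28177/EI
Flexibility coefficient — unit upward force at B: δ_{BB} = L³/(3EI) = 333.3/EI.
With EI = 14000 kN·m²: δ_0 = 2.0126 m and δ_{BB} = 0.02381 m/kN.
Compatibility — the beam at B must follow the support down by 0.003 m: δ_0 − R_B·δ_{BB} = 0.003, so R_B = (2.0126 − 0.003)/0.02381 = 84.4 kN.

R_B = 84.4 kN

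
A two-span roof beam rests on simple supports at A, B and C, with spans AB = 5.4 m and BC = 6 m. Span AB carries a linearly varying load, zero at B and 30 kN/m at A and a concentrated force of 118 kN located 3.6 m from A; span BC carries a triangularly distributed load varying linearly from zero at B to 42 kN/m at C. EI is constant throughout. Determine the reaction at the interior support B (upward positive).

Release continuity at B by inserting a hinge; the redundant is the internal moment M_B. The primary structure is two simply-supported spans AB and BC.
Rotations at B on the released spans (each span's end-slope, ×1/EI):
  span AB: triangular load, peak 30: 7w₀L³/(360EI) = 91.85/EI
  span AB: point load 118 at a = 3.6: Pab(L + a)/(6LEI) = 212.4/EI
  span BC: triangular load, peak 42: 7w₀L³/(360EI) = 176.4/EI
  relative rotation θ_0 = (304.3 + 176.4)/EI = 480.7/EI
A unit hogging moment at B produces rotation L₁/(3EI) + L₂/(3EI) = 3.8/EI.
Slope continuity at B: θ_0 = M_B·3.8/EI, so M_B = 480.7/3.8 = 126.5 kN·m (hogging).
Span AB, ΣM about A with M_B applied at B: R_B^{AB}·5.4 = 570.6 + 126.5, so R_B^{AB} = 129.1 kN and R_A = 199 − 129.1 = 69.91 kN.
Span BC, ΣM about C: R_B^{BC}·6 = 252 + 126.5, so R_B^{BC} = 63.08 kN and R_C = 126 − 63.08 = 62.92 kN.
R_B = 129.1 + 63.08 = 192.2 kN.

R_B = 192.2 kN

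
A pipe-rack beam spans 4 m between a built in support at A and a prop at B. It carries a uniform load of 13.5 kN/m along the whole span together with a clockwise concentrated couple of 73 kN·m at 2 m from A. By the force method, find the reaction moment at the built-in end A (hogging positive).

M_A = 17.88 kN·m

Take the reaction at B as the redundant and release it; the primary structure is a cantilever fixed at A.
Free-end deflection of the primary structure under the applied loading (downward +):
  UDL 13.5: wL⁴/(8EI) = 432/EI
  clockwise couple 73 at a = 2: M₀a(2L − a)/(2EI) = 438/EI
  δ_0 = 870/EI
Tip deflection under a unit load at B: L³/(3EI) = 21.33/EI.
The prop prevents deflection at B: R_B = δ_0/δ_{BB} = 870/21.33 = 40.78 kN.
Moment equilibrium about A: M_A = Σ(load moments about A) − R_B·L = 181 − 40.78×4 = 17.88 kN·m.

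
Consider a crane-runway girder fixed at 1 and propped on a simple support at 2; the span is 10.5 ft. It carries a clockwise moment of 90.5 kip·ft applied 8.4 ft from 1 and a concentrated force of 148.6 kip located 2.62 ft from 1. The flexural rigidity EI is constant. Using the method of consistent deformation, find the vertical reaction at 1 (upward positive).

R_1 = 123.5 kip

Remove the prop at 2; the released (primary) structure is a cantilever built in at 1.
Primary-structure tip deflection at 2 by superposition:
  clockwise couple 90.5 at a = 8.4: M₀a(2L − a)/(2EI) = 4789/EI
  point load 148.6 at a = 2.62: Pa²(3L − a)/(6EI) = 4910/EI
  δ_0 = 9699/EI
Flexibility coefficient — unit upward force at 2: δ_{22} = L³/(3EI) = 385.9/EI.
The prop prevents deflection at 2: R_2 = δ_0/δ_{22} = 9699/385.9 = 25.14 kip.
Vertical equilibrium: R_1 = ΣP − R_2 = 148.6 − 25.14 = 123.5 kip.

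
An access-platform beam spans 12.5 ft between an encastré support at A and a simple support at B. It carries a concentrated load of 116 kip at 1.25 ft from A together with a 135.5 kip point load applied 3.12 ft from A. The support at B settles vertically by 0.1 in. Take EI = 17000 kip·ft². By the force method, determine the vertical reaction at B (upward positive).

Choose R_B as the redundant. The primary structure is the cantilever fixed at A.
Deflection at B on the released cantilever, summing each load's contribution:
  point load 116 at a = 1.25: Pa²(3L − a)/(6EI) = 1095/EI
  point load 135.5 at a = 3.12: Pa²(3L − a)/(6EI) = 7558/EI
  δ_0 = 8653/EI
Flexibility coefficient — unit upward force at B: δ_{BB} = L³/(3EI) = 651/EI.
With EI = 17000 kip·ft²: δ_0 = 0.509 ft and δ_{BB} = 0.038297 ft/kip.
Compatibility — the beam at B must follow the support down by 0.008333 ft: δ_0 − R_B·δ_{BB} = 0.008333, so R_B = (0.509 − 0.008333)/0.038297 = 13.07 kip.

R_B = 13.07 kip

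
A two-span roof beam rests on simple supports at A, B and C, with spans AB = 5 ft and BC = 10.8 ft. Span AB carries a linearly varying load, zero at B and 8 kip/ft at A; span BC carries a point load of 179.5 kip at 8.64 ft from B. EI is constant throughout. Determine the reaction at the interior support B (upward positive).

R_B = 80.87 kip

Take M_B as the redundant. Released structure: two simple spans AB and BC with a hinge at B.
Rotations at B on the released spans (each span's end-slope, ×1/EI):
  span AB: triangular load, peak 8: 7w₀L³/(360EI) = 19.44/EI
  span BC: point load 179.5 at a = 8.64: Pab(L + b)/(6LEI) = 670/EI
  relative rotation θ_0 = (19.44 + 670)/EI = 689.4/EI
A unit hogging moment at B produces rotation L₁/(3EI) + L₂/(3EI) = 5.267/EI.
Slope continuity at B: θ_0 = M_B·5.267/EI, so M_B = 689.4/5.267 = 130.9 kip·ft (hogging).
Span AB, ΣM about A with M_B applied at B: R_B^{AB}·5 = 33.33 + 130.9, so R_B^{AB} = 32.85 kip and R_A = 20 − 32.85 = -12.85 kip.
Span BC, ΣM about C: R_B^{BC}·10.8 = 387.7 + 130.9, so R_B^{BC} = 48.02 kip and R_C = 179.5 − 48.02 = 131.5 kip.
R_B = 32.85 + 48.02 = 80.87 kip.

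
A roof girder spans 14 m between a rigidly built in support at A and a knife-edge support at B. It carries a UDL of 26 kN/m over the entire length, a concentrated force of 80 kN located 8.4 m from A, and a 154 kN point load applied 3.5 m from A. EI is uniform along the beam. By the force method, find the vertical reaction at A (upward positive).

R_A = 413.7 kN

Release the roller at B. Primary structure: cantilever fixed at A.
Deflection at B on the released cantilever, summing each load's contribution:
  UDL 26: wL⁴/(8EI) = 124852/EI
  point load 80 at a = 8.4: Pa²(3L − a)/(6EI) = 31611/EI
  point load 154 at a = 3.5: Pa²(3L − a)/(6EI) = 12105/EI
  δ_0 = 168568/EI
Tip deflection under a unit load at B: L³/(3EI) = 914.7/EI.
Compatibility at B: δ_0 − R_B·δ_{BB} = 0, so R_B = 168568/914.7 = 184.3 kN.
Vertical equilibrium: R_A = ΣP − R_B = 598 − 184.3 = 413.7 kN.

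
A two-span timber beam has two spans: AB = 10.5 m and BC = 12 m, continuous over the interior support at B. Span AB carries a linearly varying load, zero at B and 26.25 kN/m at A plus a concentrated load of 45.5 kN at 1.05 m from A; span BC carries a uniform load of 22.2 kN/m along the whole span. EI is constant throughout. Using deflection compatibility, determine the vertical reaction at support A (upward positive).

R_A = 104 kN

Insert a hinge at B; M_B is the redundant, and each span becomes simply supported.
End slopes at the hinge B, treating each span as simply supported:
  span AB: triangular load, peak 26.25: 7w₀L³/(360EI) = 590.9/EI
  span AB: point load 45.5 at a = 1.05: Pab(L + a)/(6LEI) = 82.77/EI
  span BC: UDL 22.2: wL³/(24EI) = 1598/EI
  relative rotation θ_0 = (673.6 + 1598)/EI = 2272/EI
A unit hogging moment at B produces rotation L₁/(3EI) + L₂/(3EI) = 7.5/EI.
Compatibility: M_B·(L₁+L₂)/(3EI) = θ_0, giving M_B = 302.9 kN·m (hogging).
Span AB, ΣM about A with M_B applied at B: R_B^{AB}·10.5 = 530.1 + 302.9, so R_B^{AB} = 79.34 kN and R_A = 183.3 − 79.34 = 104 kN.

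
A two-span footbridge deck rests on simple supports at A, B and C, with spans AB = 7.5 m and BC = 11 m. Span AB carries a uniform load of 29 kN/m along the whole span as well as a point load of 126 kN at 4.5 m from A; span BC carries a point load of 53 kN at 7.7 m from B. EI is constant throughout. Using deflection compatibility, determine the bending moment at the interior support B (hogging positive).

Take M_B as the redundant. Released structure: two simple spans AB and BC with a hinge at B.
Rotations at B on the released spans (each span's end-slope, ×1/EI):
  span AB: UDL 29: wL³/(24EI) = 509.8/EI
  span AB: point load 126 at a = 4.5: Pab(L + a)/(6LEI) = 453.6/EI
  span BC: point load 53 at a = 7.7: Pab(L + b)/(6LEI) = 291.8/EI
  relative rotation θ_0 = (963.4 + 291.8)/EI = 1255/EI
A unit hogging moment at B produces rotation L₁/(3EI) + L₂/(3EI) = 6.167/EI.
Compatibility: M_B·(L₁+L₂)/(3EI) = θ_0, giving M_B = 203.5 kN·m (hogging).

M_B = 203.5 kN·m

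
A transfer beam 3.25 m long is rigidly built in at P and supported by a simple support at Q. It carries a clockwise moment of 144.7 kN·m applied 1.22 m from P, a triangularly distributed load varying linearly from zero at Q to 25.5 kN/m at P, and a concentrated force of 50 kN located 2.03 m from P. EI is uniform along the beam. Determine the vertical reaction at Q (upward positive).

Remove the prop at Q; the released (primary) structure is a cantilever built in at P.
Downward deflection at the released point Q due to the loads:
  clockwise couple 144.7 at a = 1.22: M₀a(2L − a)/(2EI) = 466/EI
  triangular load, peak 25.5 at the fixed end: w₀L⁴/(30EI) = 94.83/EI
  point load 50 at a = 2.03: Pa²(3L − a)/(6EI) = 265.1/EI
  δ_0 = 826/EI
Flexibility coefficient — unit upward force at Q: δ_{QQ} = L³/(3EI) = 11.44/EI.
Compatibility at Q: δ_0 − R_Q·δ_{QQ} = 0, so R_Q = 826/11.44 = 72.19 kN.

R_Q = 72.19 kN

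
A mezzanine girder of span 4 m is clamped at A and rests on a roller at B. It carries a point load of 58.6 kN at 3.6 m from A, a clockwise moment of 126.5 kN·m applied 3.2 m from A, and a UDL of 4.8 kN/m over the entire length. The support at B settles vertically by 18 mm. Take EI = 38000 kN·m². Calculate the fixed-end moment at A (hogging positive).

M_A = 93.79 kN·m

Choose R_B as the redundant. The primary structure is the cantilever fixed at A.
Primary-structure tip deflection at B by superposition:
  point load 58.6 at a = 3.6: Pa²(3L − a)/(6EI) = 1063/EI
  clockwise couple 126.5 at a = 3.2: M₀a(2L − a)/(2EI) = 971.5/EI
  UDL 4.8: wL⁴/(8EI) = 153.6/EI
  δ_0 = 2188/EI
Flexibility coefficient — unit upward force at B: δ_{BB} = L³/(3EI) = 21.33/EI.
With EI = 38000 kN·m²: δ_0 = 0.057588 m and δ_{BB} = 0.000561 m/kN.
Compatibility — the beam at B must follow the support down by 0.018 m: δ_0 − R_B·δ_{BB} = 0.018, so R_B = (0.057588 − 0.018)/0.000561 = 70.52 kN.
Moment equilibrium about A: M_A = Σ(load moments about A) − R_B·L = 375.9 − 70.52×4 = 93.79 kN·m.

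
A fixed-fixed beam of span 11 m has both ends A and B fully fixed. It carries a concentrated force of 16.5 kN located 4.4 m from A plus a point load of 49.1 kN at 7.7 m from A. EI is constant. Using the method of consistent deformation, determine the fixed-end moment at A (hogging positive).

M_A = 60.16 kN·m

Take the two fixed-end moments M_A, M_B as redundants; the released structure is the simple span AB.
On the primary (simply-supported) span, the end slopes from the loading are:
  at A: point load 16.5 at a = 4.4: Pab(L + b)/(6LEI) = 127.8/EI
  at B: point load 16.5 at a = 4.4: Pab(L + a)/(6LEI) = 111.8/EI
  at A: point load 49.1 at a = 7.7: Pab(L + b)/(6LEI) = 270.3/EI
  at B: point load 49.1 at a = 7.7: Pab(L + a)/(6LEI) = 353.5/EI
  θ_A0 = 398.1/EI,  θ_B0 = 465.3/EI
Flexibility coefficients: a unit moment at one end gives L/(3EI) there and L/(6EI) at the far end, so f₁₁ = f₂₂ = 3.667/EI and f₁₂ = f₂₁ = 1.833/EI.
Compatibility — zero rotation at each built-in end:
  3.667 M_A + 1.833 M_B = 398.1
  1.833 M_A + 3.667 M_B = 465.3
Solving the pair gives M_A = 60.16 kN·m and M_B = 96.82 kN·m (hogging).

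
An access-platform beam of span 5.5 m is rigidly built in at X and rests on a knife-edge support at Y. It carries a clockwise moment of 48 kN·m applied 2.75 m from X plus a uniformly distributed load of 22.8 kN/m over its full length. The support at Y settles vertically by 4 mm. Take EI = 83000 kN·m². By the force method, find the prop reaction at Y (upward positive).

R_Y = 50.86 kN

Choose R_Y as the redundant. The primary structure is the cantilever fixed at X.
Primary-structure tip deflection at Y by superposition:
  clockwise couple 48 at a = 2.75: M₀a(2L − a)/(2EI) = 544.5/EI
  UDL 22.8: wL⁴/(8EI) = 2608/EI
  δ_0 = 3152/EI
Flexibility coefficient — unit upward force at Y: δ_{YY} = L³/(3EI) = 55.46/EI.
With EI = 83000 kN·m²: δ_0 = 0.037981 m and δ_{YY} = 0.000668 m/kN.
Compatibility — the beam at Y must follow the support down by 0.004 m: δ_0 − R_Y·δ_{YY} = 0.004, so R_Y = (0.037981 − 0.004)/0.000668 = 50.86 kN.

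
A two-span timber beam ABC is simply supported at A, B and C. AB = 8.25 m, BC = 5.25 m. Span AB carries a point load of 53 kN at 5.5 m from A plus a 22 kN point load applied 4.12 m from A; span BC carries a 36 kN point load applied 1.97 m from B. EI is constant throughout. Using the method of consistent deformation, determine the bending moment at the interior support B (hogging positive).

M_B = 84.27 kN·m

Release continuity at B by inserting a hinge; the redundant is the internal moment M_B. The primary structure is two simply-supported spans AB and BC.
Rotations at B on the released spans (each span's end-slope, ×1/EI):
  span AB: point load 53 at a = 5.5: Pab(L + a)/(6LEI) = 222.7/EI
  span AB: point load 22 at a = 4.12: Pab(L + a)/(6LEI) = 93.55/EI
  span BC: point load 36 at a = 1.97: Pab(L + b)/(6LEI) = 62.99/EI
  relative rotation θ_0 = (316.2 + 62.99)/EI = 379.2/EI
A unit hogging moment at B produces rotation L₁/(3EI) + L₂/(3EI) = 4.5/EI.
Compatibility: M_B·(L₁+L₂)/(3EI) = θ_0, giving M_B = 84.27 kN·m (hogging).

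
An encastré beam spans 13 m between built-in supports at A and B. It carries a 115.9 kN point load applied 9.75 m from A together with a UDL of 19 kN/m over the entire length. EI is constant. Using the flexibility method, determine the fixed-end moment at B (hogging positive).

M_B = 479.5 kN·m

Release both end moments; the primary structure is a simply-supported span AB with redundants M_A and M_B.
Simple-span end rotations at A and B under the given loads:
  at A: point load 115.9 at a = 9.75: Pab(L + b)/(6LEI) = 765.1/EI
  at B: point load 115.9 at a = 9.75: Pab(L + a)/(6LEI) = 1071/EI
  at A: UDL 19: wL³/(24EI) = 1739/EI
  at B: UDL 19: wL³/(24EI) = 1739/EI
  θ_A0 = 2504/EI,  θ_B0 = 2810/EI
Flexibility coefficients: a unit moment at one end gives L/(3EI) there and L/(6EI) at the far end, so f₁₁ = f₂₂ = 4.333/EI and f₁₂ = f₂₁ = 2.167/EI.
Compatibility — zero rotation at each built-in end:
  4.333 M_A + 2.167 M_B = 2504
  2.167 M_A + 4.333 M_B = 2810
Solving the pair gives M_A = 338.2 kN·m and M_B = 479.5 kN·m (hogging).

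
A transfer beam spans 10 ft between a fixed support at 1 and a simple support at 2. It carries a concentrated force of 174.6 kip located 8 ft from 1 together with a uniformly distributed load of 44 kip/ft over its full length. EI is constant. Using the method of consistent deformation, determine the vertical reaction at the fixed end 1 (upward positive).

R_1 = 326.7 kip

Choose R_2 as the redundant. The primary structure is the cantilever fixed at 1.
Deflection at 2 on the released cantilever, summing each load's contribution:
  point load 174.6 at a = 8: Pa²(3L − a)/(6EI) = 40973/EI
  UDL 44: wL⁴/(8EI) = 55000/EI
  δ_0 = 95973/EI
Tip deflection under a unit load at 2: L³/(3EI) = 333.3/EI.
Compatibility at 2: δ_0 − R_2·δ_{22} = 0, so R_2 = 95973/333.3 = 287.9 kip.
Vertical equilibrium: R_1 = ΣP − R_2 = 614.6 − 287.9 = 326.7 kip.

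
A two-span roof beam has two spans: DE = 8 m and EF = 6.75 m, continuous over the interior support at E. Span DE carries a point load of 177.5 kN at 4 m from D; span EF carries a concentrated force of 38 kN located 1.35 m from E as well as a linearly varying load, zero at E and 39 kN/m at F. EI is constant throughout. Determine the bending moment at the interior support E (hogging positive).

M_E = 208.7 kN·m

Release continuity at E by inserting a hinge; the redundant is the internal moment M_E. The primary structure is two simply-supported spans DE and EF.
Rotations at E on the released spans (each span's end-slope, ×1/EI):
  span DE: point load 177.5 at a = 4: Pab(L + a)/(6LEI) = 710/EI
  span EF: point load 38 at a = 1.35: Pab(L + b)/(6LEI) = 83.11/EI
  span EF: triangular load, peak 39: 7w₀L³/(360EI) = 233.2/EI
  relative rotation θ_0 = (710 + 316.3)/EI = 1026/EI
A unit hogging moment at E produces rotation L₁/(3EI) + L₂/(3EI) = 4.917/EI.
Slope continuity at E: θ_0 = M_E·4.917/EI, so M_E = 1026/4.917 = 208.7 kN·m (hogging).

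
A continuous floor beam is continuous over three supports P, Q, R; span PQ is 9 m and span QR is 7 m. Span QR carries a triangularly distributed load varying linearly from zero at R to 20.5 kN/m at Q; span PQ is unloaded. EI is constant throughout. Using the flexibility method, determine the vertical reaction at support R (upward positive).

Insert a hinge at Q; M_Q is the redundant, and each span becomes simply supported.
End slopes at the hinge Q, treating each span as simply supported:
  span QR: triangular load, peak 20.5: w₀L³/(45EI) = 156.3/EI
  relative rotation θ_0 = (0 + 156.3)/EI = 156.3/EI
A unit hogging moment at Q produces rotation L₁/(3EI) + L₂/(3EI) = 5.333/EI.
Compatibility: M_Q·(L₁+L₂)/(3EI) = θ_0, giving M_Q = 29.3 kN·m (hogging).
Span QR, ΣM about R: R_Q^{QR}·7 = 334.8 + 29.3, so R_Q^{QR} = 52.02 kN and R_R = 71.75 − 52.02 = 19.73 kN.

R_R = 19.73 kN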